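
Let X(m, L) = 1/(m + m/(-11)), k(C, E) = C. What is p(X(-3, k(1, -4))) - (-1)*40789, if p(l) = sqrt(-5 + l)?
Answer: 40789 + I*sqrt(4830)/30 ≈ 40789.0 + 2.3166*I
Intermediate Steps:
X(m, L) = 11/(10*m) (X(m, L) = 1/(m + m*(-1/11)) = 1/(m - m/11) = 1/(10*m/11) = 11/(10*m))
p(X(-3, k(1, -4))) - (-1)*40789 = sqrt(-5 + (11/10)/(-3)) - (-1)*40789 = sqrt(-5 + (11/10)*(-1/3)) - 1*(-40789) = sqrt(-5 - 11/30) + 40789 = sqrt(-161/30) + 40789 = I*sqrt(4830)/30 + 40789 = 40789 + I*sqrt(4830)/30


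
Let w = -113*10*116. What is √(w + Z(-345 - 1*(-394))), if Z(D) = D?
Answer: 3*I*√14559 ≈ 361.98*I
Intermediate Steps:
w = -131080 (w = -1130*116 = -131080)
√(w + Z(-345 - 1*(-394))) = √(-131080 + (-345 - 1*(-394))) = √(-131080 + (-345 + 394)) = √(-131080 + 49) = √(-131031) = 3*I*√14559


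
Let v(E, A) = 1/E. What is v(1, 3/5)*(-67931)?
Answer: -67931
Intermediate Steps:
v(1, 3/5)*(-67931) = -67931/1 = 1*(-67931) = -67931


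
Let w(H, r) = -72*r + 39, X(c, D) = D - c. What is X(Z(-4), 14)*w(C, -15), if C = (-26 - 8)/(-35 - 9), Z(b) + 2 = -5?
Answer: 23499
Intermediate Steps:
Z(b) = -7 (Z(b) = -2 - 5 = -7)
C = 17/22 (C = -34/(-44) = -34*(-1/44) = 17/22 ≈ 0.77273)
w(H, r) = 39 - 72*r
X(Z(-4), 14)*w(C, -15) = (14 - 1*(-7))*(39 - 72*(-15)) = (14 + 7)*(39 + 1080) = 21*1119 = 23499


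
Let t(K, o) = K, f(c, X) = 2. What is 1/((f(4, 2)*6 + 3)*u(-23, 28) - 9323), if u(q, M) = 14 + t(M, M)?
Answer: -1/8693 ≈ -0.00011504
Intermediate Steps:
u(q, M) = 14 + M
1/((f(4, 2)*6 + 3)*u(-23, 28) - 9323) = 1/((2*6 + 3)*(14 + 28) - 9323) = 1/((12 + 3)*42 - 9323) = 1/(15*42 - 9323) = 1/(630 - 9323) = 1/(-8693) = -1/8693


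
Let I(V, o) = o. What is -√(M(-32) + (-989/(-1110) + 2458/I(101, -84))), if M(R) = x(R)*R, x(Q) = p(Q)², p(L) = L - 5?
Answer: -I*√661632209385/3885 ≈ -209.37*I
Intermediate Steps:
p(L) = -5 + L
x(Q) = (-5 + Q)²
M(R) = R*(-5 + R)² (M(R) = (-5 + R)²*R = R*(-5 + R)²)
-√(M(-32) + (-989/(-1110) + 2458/I(101, -84))) = -√(-32*(-5 - 32)² + (-989/(-1110) + 2458/(-84))) = -√(-32*(-37)² + (-989*(-1/1110) + 2458*(-1/84))) = -√(-32*1369 + (989/1110 - 1229/42)) = -√(-43808 - 110221/3885) = -√(-170304301/3885) = -I*√661632209385/3885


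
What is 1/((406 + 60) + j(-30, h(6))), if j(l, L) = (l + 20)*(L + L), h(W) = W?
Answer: 1/346 ≈ 0.0028902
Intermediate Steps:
j(l, L) = 2*L*(20 + l) (j(l, L) = (20 + l)*(2*L) = 2*L*(20 + l))
1/((406 + 60) + j(-30, h(6))) = 1/((406 + 60) + 2*6*(20 - 30)) = 1/(466 + 2*6*(-10)) = 1/(466 - 120) = 1/346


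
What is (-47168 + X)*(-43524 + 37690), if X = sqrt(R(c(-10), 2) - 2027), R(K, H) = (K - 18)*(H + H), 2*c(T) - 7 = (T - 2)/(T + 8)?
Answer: 275178112 - 5834*I*sqrt(2073) ≈ 2.7518e+8 - 2.6562e+5*I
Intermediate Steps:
c(T) = 7/2 + (-2 + T)/(2*(8 + T)) (c(T) = 7/2 + ((T - 2)/(T + 8))/2 = 7/2 + ((-2 + T)/(8 + T))/2 = 7/2 + (-2 + T)/(2*(8 + T)))
R(K, H) = 2*H*(-18 + K) (R(K, H) = (-18 + K)*(2*H) = 2*H*(-18 + K))
X = I*sqrt(2073) (X = sqrt(2*2*(-18 + (27 + 4*(-10))/(8 - 10)) - 2027) = sqrt(2*2*(-18 + (27 - 40)/(-2)) - 2027) = sqrt(2*2*(-18 - 1/2*(-13)) - 2027) = sqrt(2*2*(-18 + 13/2) - 2027) = sqrt(2*2*(-23/2) - 2027) = sqrt(-46 - 2027) = sqrt(-2073) = I*sqrt(2073) ≈ 45.53*I)
(-47168 + X)*(-43524 + 37690) = (-47168 + I*sqrt(2073))*(-43524 + 37690) = (-47168 + I*sqrt(2073))*(-5834) = 275178112 - 5834*I*sqrt(2073)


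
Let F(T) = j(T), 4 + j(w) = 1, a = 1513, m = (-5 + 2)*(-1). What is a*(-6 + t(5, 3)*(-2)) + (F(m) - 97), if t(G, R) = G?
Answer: -24308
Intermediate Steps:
m = 3 (m = -3*(-1) = 3)
j(w) = -3 (j(w) = -4 + 1 = -3)
F(T) = -3
a*(-6 + t(5, 3)*(-2)) + (F(m) - 97) = 1513*(-6 + 5*(-2)) + (-3 - 97) = 1513*(-6 - 10) - 100 = 1513*(-16) - 100 = -24208 - 100 = -24308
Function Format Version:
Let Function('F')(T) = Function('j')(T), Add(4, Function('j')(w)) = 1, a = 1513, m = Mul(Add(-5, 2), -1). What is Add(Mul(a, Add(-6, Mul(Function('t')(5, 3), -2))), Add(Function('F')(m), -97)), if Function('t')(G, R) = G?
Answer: -24308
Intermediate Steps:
m = 3 (m = Mul(-3, -1) = 3)
Function('j')(w) = -3 (Function('j')(w) = Add(-4, 1) = -3)
Function('F')(T) = -3
Add(Mul(a, Add(-6, Mul(Function('t')(5, 3), -2))), Add(Function('F')(m), -97)) = Add(Mul(1513, Add(-6, Mul(5, -2))), Add(-3, -97)) = Add(Mul(1513, Add(-6, -10)), -100) = Add(Mul(1513, -16), -100) = Add(-24208, -100) = -24308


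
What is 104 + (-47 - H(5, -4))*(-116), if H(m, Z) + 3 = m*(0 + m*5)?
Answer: 19708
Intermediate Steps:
H(m, Z) = -3 + 5*m² (H(m, Z) = -3 + m*(0 + m*5) = -3 + m*(0 + 5*m) = -3 + m*(5*m) = -3 + 5*m²)
104 + (-47 - H(5, -4))*(-116) = 104 + (-47 - (-3 + 5*5²))*(-116) = 104 + (-47 - (-3 + 5*25))*(-116) = 104 + (-47 - (-3 + 125))*(-116) = 104 + (-47 - 1*122)*(-116) = 104 + (-47 - 122)*(-116) = 104 - 169*(-116) = 104 + 19604 = 19708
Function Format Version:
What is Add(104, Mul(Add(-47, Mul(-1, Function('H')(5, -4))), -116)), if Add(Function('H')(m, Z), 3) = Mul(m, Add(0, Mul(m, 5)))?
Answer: 19708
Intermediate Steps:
Function('H')(m, Z) = Add(-3, Mul(5, Pow(m, 2))) (Function('H')(m, Z) = Add(-3, Mul(m, Add(0, Mul(m, 5)))) = Add(-3, Mul(m, Add(0, Mul(5, m)))) = Add(-3, Mul(m, Mul(5, m))) = Add(-3, Mul(5, Pow(m, 2))))
Add(104, Mul(Add(-47, Mul(-1, Function('H')(5, -4))), -116)) = Add(104, Mul(Add(-47, Mul(-1, Add(-3, Mul(5, Pow(5, 2))))), -116)) = Add(104, Mul(Add(-47, Mul(-1, Add(-3, Mul(5, 25)))), -116)) = Add(104, Mul(Add(-47, Mul(-1, Add(-3, 125))), -116)) = Add(104, Mul(Add(-47, Mul(-1, 122)), -116)) = Add(104, Mul(Add(-47, -122), -116)) = Add(104, Mul(-169, -116)) = Add(104, 19604) = 19708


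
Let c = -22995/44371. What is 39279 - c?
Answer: 1742871504/44371 ≈ 39280.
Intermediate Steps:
c = -22995/44371 (c = -22995*1/44371 = -22995/44371 ≈ -0.51824)
39279 - c = 39279 - 1*(-22995/44371) = 39279 + 22995/44371 = 1742871504/44371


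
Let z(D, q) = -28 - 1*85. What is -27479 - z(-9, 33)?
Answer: -27366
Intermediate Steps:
z(D, q) = -113 (z(D, q) = -28 - 85 = -113)
-27479 - z(-9, 33) = -27479 - 1*(-113) = -27479 + 113 = -27366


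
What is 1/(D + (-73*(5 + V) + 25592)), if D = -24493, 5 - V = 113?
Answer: 1/8618 ≈ 0.00011604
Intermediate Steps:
V = -108 (V = 5 - 1*113 = 5 - 113 = -108)
1/(D + (-73*(5 + V) + 25592)) = 1/(-24493 + (-73*(5 - 108) + 25592)) = 1/(-24493 + (-73*(-103) + 25592)) = 1/(-24493 + (7519 + 25592)) = 1/(-24493 + 33111) = 1/8618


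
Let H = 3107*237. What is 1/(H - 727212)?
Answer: 1/9147 ≈ 0.00010933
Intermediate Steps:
H = 736359
1/(H - 727212) = 1/(736359 - 727212) = 1/9147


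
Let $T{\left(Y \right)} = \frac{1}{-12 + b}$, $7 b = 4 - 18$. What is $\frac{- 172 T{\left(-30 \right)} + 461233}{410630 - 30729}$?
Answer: $\frac{3228717}{2659307} \approx 1.2141$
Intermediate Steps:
$b = -2$ ($b = \frac{4 - 18}{7} = \frac{1}{7} \left(-14\right) = -2$)
$T{\left(Y \right)} = - \frac{1}{14}$ ($T{\left(Y \right)} = \frac{1}{-12 - 2} = \frac{1}{-14} = - \frac{1}{14}$)
$\frac{- 172 T{\left(-30 \right)} + 461233}{410630 - 30729} = \frac{\left(-172\right) \left(- \frac{1}{14}\right) + 461233}{410630 - 30729} = \frac{\frac{86}{7} + 461233}{379901} = \frac{3228717}{7} \cdot \frac{1}{379901} = \frac{3228717}{2659307}$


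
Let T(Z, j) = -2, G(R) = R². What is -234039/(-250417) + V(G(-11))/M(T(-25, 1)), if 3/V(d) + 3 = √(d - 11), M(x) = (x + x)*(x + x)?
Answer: 380460777/404673872 + 3*√110/1616 ≈ 0.95964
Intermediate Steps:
M(x) = 4*x² (M(x) = (2*x)*(2*x) = 4*x²)
V(d) = 3/(-3 + √(-11 + d)) (V(d) = 3/(-3 + √(d - 11)) = 3/(-3 + √(-11 + d)))
-234039/(-250417) + V(G(-11))/M(T(-25, 1)) = -234039/(-250417) + (3/(-3 + √(-11 + (-11)²)))/((4*(-2)²)) = -234039*(-1/250417) + (3/(-3 + √(-11 + 121)))/((4*4)) = 234039/250417 + (3/(-3 + √110))/16 = 234039/250417 + (3/(-3 + √110))*(1/16) = 234039/250417 + 3/(16*(-3 + √110))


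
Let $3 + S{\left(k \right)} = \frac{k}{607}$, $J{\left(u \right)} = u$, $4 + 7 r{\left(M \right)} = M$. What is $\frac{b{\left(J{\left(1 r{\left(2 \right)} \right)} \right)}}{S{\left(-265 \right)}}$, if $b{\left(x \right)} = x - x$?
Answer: $0$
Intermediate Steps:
$r{\left(M \right)} = - \frac{4}{7} + \frac{M}{7}$
$S{\left(k \right)} = -3 + \frac{k}{607}$
$b{\left(x \right)} = 0$
$\frac{b{\left(J{\left(1 r{\left(2 \right)} \right)} \right)}}{S{\left(-265 \right)}} = \frac{0}{-3 + \frac{1}{607} \left(-265\right)} = \frac{0}{-3 - \frac{265}{607}} = \frac{0}{- \frac{2086}{607}} = 0 \left(- \frac{607}{2086}\right) = 0$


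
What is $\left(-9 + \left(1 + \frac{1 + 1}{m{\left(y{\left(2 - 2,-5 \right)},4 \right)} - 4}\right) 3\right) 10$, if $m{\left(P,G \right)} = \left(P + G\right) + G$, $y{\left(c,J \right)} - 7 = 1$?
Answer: $-55$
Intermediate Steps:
$y{\left(c,J \right)} = 8$ ($y{\left(c,J \right)} = 7 + 1 = 8$)
$m{\left(P,G \right)} = P + 2 G$ ($m{\left(P,G \right)} = \left(G + P\right) + G = P + 2 G$)
$\left(-9 + \left(1 + \frac{1 + 1}{m{\left(y{\left(2 - 2,-5 \right)},4 \right)} - 4}\right) 3\right) 10 = \left(-9 + \left(1 + \frac{1 + 1}{\left(8 + 2 \cdot 4\right) - 4}\right) 3\right) 10 = \left(-9 + \left(1 + \frac{2}{\left(8 + 8\right) - 4}\right) 3\right) 10 = \left(-9 + \left(1 + \frac{2}{16 - 4}\right) 3\right) 10 = \left(-9 + \left(1 + \frac{2}{12}\right) 3\right) 10 = \left(-9 + \left(1 + 2 \cdot \frac{1}{12}\right) 3\right) 10 = \left(-9 + \left(1 + \frac{1}{6}\right) 3\right) 10 = \left(-9 + \frac{7}{6} \cdot 3\right) 10 = \left(-9 + \frac{7}{2}\right) 10 = \left(- \frac{11}{2}\right) 10 = -55$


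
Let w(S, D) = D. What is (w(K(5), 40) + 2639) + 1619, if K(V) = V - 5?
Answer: 4298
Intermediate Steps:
K(V) = -5 + V
(w(K(5), 40) + 2639) + 1619 = (40 + 2639) + 1619 = 2679 + 1619 = 4298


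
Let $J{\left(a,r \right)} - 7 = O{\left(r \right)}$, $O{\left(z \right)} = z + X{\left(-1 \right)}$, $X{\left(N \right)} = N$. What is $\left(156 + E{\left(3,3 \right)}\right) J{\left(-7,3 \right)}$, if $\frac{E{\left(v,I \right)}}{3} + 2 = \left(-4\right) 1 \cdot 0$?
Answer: $1350$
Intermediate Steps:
$E{\left(v,I \right)} = -6$ ($E{\left(v,I \right)} = -6 + 3 \left(-4\right) 1 \cdot 0 = -6 + 3 \left(\left(-4\right) 0\right) = -6 + 3 \cdot 0 = -6 + 0 = -6$)
$O{\left(z \right)} = -1 + z$ ($O{\left(z \right)} = z - 1 = -1 + z$)
$J{\left(a,r \right)} = 6 + r$ ($J{\left(a,r \right)} = 7 + \left(-1 + r\right) = 6 + r$)
$\left(156 + E{\left(3,3 \right)}\right) J{\left(-7,3 \right)} = \left(156 - 6\right) \left(6 + 3\right) = 150 \cdot 9 = 1350$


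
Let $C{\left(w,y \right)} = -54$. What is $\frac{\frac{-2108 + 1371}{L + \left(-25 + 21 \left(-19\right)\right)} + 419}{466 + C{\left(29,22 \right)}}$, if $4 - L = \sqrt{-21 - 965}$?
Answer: $\frac{3392467}{3321956} - \frac{67 i \sqrt{986}}{6643912} \approx 1.0212 - 0.00031666 i$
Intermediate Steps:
$L = 4 - i \sqrt{986}$ ($L = 4 - \sqrt{-21 - 965} = 4 - \sqrt{-986} = 4 - i \sqrt{986} \approx 4.0 - 31.401 i$)
$\frac{\frac{-2108 + 1371}{L + \left(-25 + 21 \left(-19\right)\right)} + 419}{466 + C{\left(29,22 \right)}} = \frac{\frac{-2108 + 1371}{\left(4 - i \sqrt{986}\right) + \left(-25 + 21 \left(-19\right)\right)} + 419}{466 - 54} = \frac{- \frac{737}{\left(4 - i \sqrt{986}\right) - 424} + 419}{412} = \left(- \frac{737}{\left(4 - i \sqrt{986}\right) - 424} + 419\right) \frac{1}{412} = \left(- \frac{737}{-420 - i \sqrt{986}} + 419\right) \frac{1}{412} = \left(419 - \frac{737}{-420 - i \sqrt{986}}\right) \frac{1}{412} = \frac{419}{412} - \frac{737}{412 \left(-420 - i \sqrt{986}\right)}$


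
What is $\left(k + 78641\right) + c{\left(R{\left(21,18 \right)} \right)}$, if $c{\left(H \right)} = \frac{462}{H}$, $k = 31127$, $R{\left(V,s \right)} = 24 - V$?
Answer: $109922$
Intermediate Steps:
$\left(k + 78641\right) + c{\left(R{\left(21,18 \right)} \right)} = \left(31127 + 78641\right) + \frac{462}{24 - 21} = 109768 + \frac{462}{24 - 21} = 109768 + \frac{462}{3} = 109768 + 462 \cdot \frac{1}{3} = 109768 + 154 = 109922$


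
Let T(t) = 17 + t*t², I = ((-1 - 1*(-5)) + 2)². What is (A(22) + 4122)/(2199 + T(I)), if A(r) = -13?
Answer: 4109/48872 ≈ 0.084077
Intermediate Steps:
I = 36 (I = ((-1 + 5) + 2)² = (4 + 2)² = 6² = 36)
T(t) = 17 + t³
(A(22) + 4122)/(2199 + T(I)) = (-13 + 4122)/(2199 + (17 + 36³)) = 4109/(2199 + (17 + 46656)) = 4109/(2199 + 46673) = 4109/48872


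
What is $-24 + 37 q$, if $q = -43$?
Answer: $-1615$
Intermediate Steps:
$-24 + 37 q = -24 + 37 \left(-43\right) = -24 - 1591 = -1615$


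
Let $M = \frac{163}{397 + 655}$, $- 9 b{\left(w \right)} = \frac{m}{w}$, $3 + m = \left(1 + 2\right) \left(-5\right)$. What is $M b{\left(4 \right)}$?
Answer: $\frac{163}{2104} \approx 0.077471$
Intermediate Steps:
$m = -18$ ($m = -3 + \left(1 + 2\right) \left(-5\right) = -3 + 3 \left(-5\right) = -3 - 15 = -18$)
$b{\left(w \right)} = \frac{2}{w}$ ($b{\left(w \right)} = - \frac{\left(-18\right) \frac{1}{w}}{9} = \frac{2}{w}$)
$M = \frac{163}{1052} \approx 0.15494$
$M b{\left(4 \right)} = \frac{163 \cdot \frac{2}{4}}{1052} = \frac{163 \cdot 2 \cdot \frac{1}{4}}{1052} = \frac{163}{1052} \cdot \frac{1}{2} = \frac{163}{2104}$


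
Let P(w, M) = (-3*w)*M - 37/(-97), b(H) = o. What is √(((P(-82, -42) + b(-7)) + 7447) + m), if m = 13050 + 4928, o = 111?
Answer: 5*√5722321/97 ≈ 123.31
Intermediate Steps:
b(H) = 111
P(w, M) = 37/97 - 3*M*w (P(w, M) = -3*M*w - 37*(-1/97) = -3*M*w + 37/97 = 37/97 - 3*M*w)
m = 17978
√(((P(-82, -42) + b(-7)) + 7447) + m) = √((((37/97 - 3*(-42)*(-82)) + 111) + 7447) + 17978) = √((((37/97 - 10332) + 111) + 7447) + 17978) = √(((-1002167/97 + 111) + 7447) + 17978) = √((-991400/97 + 7447) + 17978) = √(-269041/97 + 17978) = √(1474825/97) = 5*√5722321/97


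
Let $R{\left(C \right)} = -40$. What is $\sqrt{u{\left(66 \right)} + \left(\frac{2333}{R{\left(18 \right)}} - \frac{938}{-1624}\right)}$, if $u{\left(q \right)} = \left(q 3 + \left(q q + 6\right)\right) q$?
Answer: $\frac{3 \sqrt{11247057530}}{580} \approx 548.55$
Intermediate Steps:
$u{\left(q \right)} = q \left(6 + q^{2} + 3 q\right)$ ($u{\left(q \right)} = \left(3 q + \left(q^{2} + 6\right)\right) q = \left(3 q + \left(6 + q^{2}\right)\right) q = \left(6 + q^{2} + 3 q\right) q = q \left(6 + q^{2} + 3 q\right)$)
$\sqrt{u{\left(66 \right)} + \left(\frac{2333}{R{\left(18 \right)}} - \frac{938}{-1624}\right)} = \sqrt{66 \left(6 + 66^{2} + 3 \cdot 66\right) + \left(\frac{2333}{-40} - \frac{938}{-1624}\right)} = \sqrt{66 \left(6 + 4356 + 198\right) + \left(2333 \left(- \frac{1}{40}\right) - - \frac{67}{116}\right)} = \sqrt{66 \cdot 4560 + \left(- \frac{2333}{40} + \frac{67}{116}\right)} = \sqrt{300960 - \frac{66987}{1160}} = \sqrt{\frac{349046613}{1160}} = \frac{3 \sqrt{11247057530}}{580}$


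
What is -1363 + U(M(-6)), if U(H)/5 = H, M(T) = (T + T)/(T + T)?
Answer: -1358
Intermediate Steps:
M(T) = 1 (M(T) = (2*T)/((2*T)) = (2*T)*(1/(2*T)) = 1)
U(H) = 5*H
-1363 + U(M(-6)) = -1363 + 5*1 = -1363 + 5 = -1358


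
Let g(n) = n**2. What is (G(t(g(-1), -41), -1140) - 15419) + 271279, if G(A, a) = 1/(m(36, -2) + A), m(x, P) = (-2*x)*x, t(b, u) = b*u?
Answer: 673679379/2633 ≈ 2.5586e+5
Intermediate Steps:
m(x, P) = -2*x**2
G(A, a) = 1/(-2592 + A) (G(A, a) = 1/(-2*36**2 + A) = 1/(-2*1296 + A) = 1/(-2592 + A))
(G(t(g(-1), -41), -1140) - 15419) + 271279 = (1/(-2592 + (-1)**2*(-41)) - 15419) + 271279 = (1/(-2592 + 1*(-41)) - 15419) + 271279 = (1/(-2592 - 41) - 15419) + 271279 = (1/(-2633) - 15419) + 271279 = (-1/2633 - 15419) + 271279 = -40598228/2633 + 271279 = 673679379/2633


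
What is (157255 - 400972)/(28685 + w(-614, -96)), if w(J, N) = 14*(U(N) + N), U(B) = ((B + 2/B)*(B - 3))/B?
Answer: -20797184/2214801 ≈ -9.3901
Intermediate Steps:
U(B) = (-3 + B)*(B + 2/B)/B (U(B) = ((B + 2/B)*(-3 + B))/B = ((-3 + B)*(B + 2/B))/B = (-3 + B)*(B + 2/B)/B)
w(J, N) = -42 - 84/N² + 28*N + 28/N (w(J, N) = 14*((-3 + N - 6/N² + 2/N) + N) = 14*(-3 - 6/N² + 2*N + 2/N) = -42 - 84/N² + 28*N + 28/N)
(157255 - 400972)/(28685 + w(-614, -96)) = (157255 - 400972)/(28685 + (-42 - 84/(-96)² + 28*(-96) + 28/(-96))) = -243717/(28685 + (-42 - 84*1/9216 - 2688 + 28*(-1/96))) = -243717/(28685 + (-42 - 7/768 - 2688 - 7/24)) = -243717/(28685 - 698957/256) = -243717/6644403/256 = -243717*256/6644403 = -20797184/2214801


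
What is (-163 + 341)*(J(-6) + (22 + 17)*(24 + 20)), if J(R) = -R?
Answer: 306516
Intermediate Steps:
(-163 + 341)*(J(-6) + (22 + 17)*(24 + 20)) = (-163 + 341)*(-1*(-6) + (22 + 17)*(24 + 20)) = 178*(6 + 39*44) = 178*(6 + 1716) = 178*1722 = 306516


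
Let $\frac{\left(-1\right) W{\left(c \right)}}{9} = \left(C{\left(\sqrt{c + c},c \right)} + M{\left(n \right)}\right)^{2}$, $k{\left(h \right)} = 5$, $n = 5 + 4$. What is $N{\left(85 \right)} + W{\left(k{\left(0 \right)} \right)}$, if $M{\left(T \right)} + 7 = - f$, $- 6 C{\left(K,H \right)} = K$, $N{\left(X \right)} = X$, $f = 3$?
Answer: $85 - \frac{\left(60 + \sqrt{10}\right)^{2}}{4} \approx -912.37$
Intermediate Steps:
$n = 9$
$C{\left(K,H \right)} = - \frac{K}{6}$
$M{\left(T \right)} = -10$ ($M{\left(T \right)} = -7 - 3 = -10$)
$W{\left(c \right)} = - 9 \left(-10 - \frac{\sqrt{2} \sqrt{c}}{6}\right)^{2}$ ($W{\left(c \right)} = - 9 \left(- \frac{\sqrt{c + c}}{6} - 10\right)^{2} = - 9 \left(- \frac{\sqrt{2 c}}{6} - 10\right)^{2} = - 9 \left(- \frac{\sqrt{2} \sqrt{c}}{6} - 10\right)^{2} = - 9 \left(-10 - \frac{\sqrt{2} \sqrt{c}}{6}\right)^{2}$)
$N{\left(85 \right)} + W{\left(k{\left(0 \right)} \right)} = 85 - \frac{\left(60 + \sqrt{2} \sqrt{5}\right)^{2}}{4} = 85 - \frac{\left(60 + \sqrt{10}\right)^{2}}{4}$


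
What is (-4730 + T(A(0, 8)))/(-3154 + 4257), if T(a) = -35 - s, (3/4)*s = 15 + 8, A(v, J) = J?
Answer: -14387/3309 ≈ -4.3478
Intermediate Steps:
s = 92/3 (s = 4*(15 + 8)/3 = (4/3)*23 = 92/3 ≈ 30.667)
T(a) = -197/3 (T(a) = -35 - 1*92/3 = -35 - 92/3 = -197/3)
(-4730 + T(A(0, 8)))/(-3154 + 4257) = (-4730 - 197/3)/(-3154 + 4257) = -14387/3/1103 = -14387/3*1/1103 = -14387/3309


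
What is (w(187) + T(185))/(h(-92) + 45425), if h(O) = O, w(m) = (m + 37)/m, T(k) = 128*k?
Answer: 1476128/2825757 ≈ 0.52238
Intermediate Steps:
w(m) = (37 + m)/m
(w(187) + T(185))/(h(-92) + 45425) = ((37 + 187)/187 + 128*185)/(-92 + 45425) = ((1/187)*224 + 23680)/45333 = (224/187 + 23680)*(1/45333) = (4428384/187)*(1/45333) = 1476128/2825757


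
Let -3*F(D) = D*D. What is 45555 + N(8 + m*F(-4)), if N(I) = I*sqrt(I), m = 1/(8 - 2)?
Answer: 1230497/27 ≈ 45574.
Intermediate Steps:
F(D) = -D**2/3 (F(D) = -D*D/3 = -D**2/3)
m = 1/6 ≈ 0.16667
N(I) = I**(3/2)
45555 + N(8 + m*F(-4)) = 45555 + (8 + (-1/3*(-4)**2)/6)**(3/2) = 45555 + (8 + (-1/3*16)/6)**(3/2) = 45555 + (8 + (1/6)*(-16/3))**(3/2) = 45555 + (8 - 8/9)**(3/2) = 45555 + (64/9)**(3/2) = 45555 + 512/27 = 1230497/27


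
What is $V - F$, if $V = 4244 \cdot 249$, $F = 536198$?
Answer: $520558$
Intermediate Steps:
$V = 1056756$
$V - F = 1056756 - 536198 = 520558$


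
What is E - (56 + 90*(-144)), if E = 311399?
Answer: 324303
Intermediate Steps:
E - (56 + 90*(-144)) = 311399 - (56 + 90*(-144)) = 311399 - (56 - 12960) = 311399 - 1*(-12904) = 311399 + 12904 = 324303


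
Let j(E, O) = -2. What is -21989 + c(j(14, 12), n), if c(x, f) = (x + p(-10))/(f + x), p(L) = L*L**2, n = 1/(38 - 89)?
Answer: -2213765/103 ≈ -21493.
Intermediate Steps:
n = -1/51 (n = 1/(-51) = -1/51 ≈ -0.019608)
p(L) = L**3
c(x, f) = (-1000 + x)/(f + x) (c(x, f) = (x + (-10)**3)/(f + x) = (x - 1000)/(f + x) = (-1000 + x)/(f + x))
-21989 + c(j(14, 12), n) = -21989 + (-1000 - 2)/(-1/51 - 2) = -21989 - 1002/(-103/51) = -21989 - 51/103*(-1002) = -21989 + 51102/103 = -2213765/103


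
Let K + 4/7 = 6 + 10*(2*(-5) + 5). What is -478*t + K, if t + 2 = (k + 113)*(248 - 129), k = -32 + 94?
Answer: -69674070/7 ≈ -9.9534e+6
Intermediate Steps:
k = 62
t = 20823 (t = -2 + (62 + 113)*(248 - 129) = -2 + 175*119 = -2 + 20825 = 20823)
K = -312/7 (K = -4/7 + (6 + 10*(2*(-5) + 5)) = -4/7 + (6 + 10*(-10 + 5)) = -4/7 + (6 + 10*(-5)) = -4/7 + (6 - 50) = -4/7 - 44 = -312/7 ≈ -44.571)
-478*t + K = -478*20823 - 312/7 = -9953394 - 312/7 = -69674070/7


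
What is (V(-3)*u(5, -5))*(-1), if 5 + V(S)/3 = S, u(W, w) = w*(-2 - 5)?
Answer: 840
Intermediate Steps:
u(W, w) = -7*w (u(W, w) = w*(-7) = -7*w)
V(S) = -15 + 3*S
(V(-3)*u(5, -5))*(-1) = ((-15 + 3*(-3))*(-7*(-5)))*(-1) = ((-15 - 9)*35)*(-1) = -24*35*(-1) = -840*(-1) = 840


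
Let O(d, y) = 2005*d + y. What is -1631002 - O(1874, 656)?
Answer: -5389028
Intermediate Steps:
O(d, y) = y + 2005*d
-1631002 - O(1874, 656) = -1631002 - (656 + 2005*1874) = -1631002 - (656 + 3757370) = -1631002 - 1*3758026 = -1631002 - 3758026 = -5389028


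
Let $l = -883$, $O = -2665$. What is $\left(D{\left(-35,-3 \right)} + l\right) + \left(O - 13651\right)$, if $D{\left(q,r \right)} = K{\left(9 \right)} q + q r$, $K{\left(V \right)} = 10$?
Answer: $-17444$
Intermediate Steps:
$D{\left(q,r \right)} = 10 q + q r$
$\left(D{\left(-35,-3 \right)} + l\right) + \left(O - 13651\right) = \left(- 35 \left(10 - 3\right) - 883\right) - 16316 = \left(\left(-35\right) 7 - 883\right) - 16316 = \left(-245 - 883\right) - 16316 = -1128 - 16316 = -17444$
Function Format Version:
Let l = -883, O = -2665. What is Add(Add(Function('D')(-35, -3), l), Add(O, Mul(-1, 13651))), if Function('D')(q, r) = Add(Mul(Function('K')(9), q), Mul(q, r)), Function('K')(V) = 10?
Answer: -17444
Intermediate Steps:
Function('D')(q, r) = Add(Mul(10, q), Mul(q, r))
Add(Add(Function('D')(-35, -3), l), Add(O, Mul(-1, 13651))) = Add(Add(Mul(-35, Add(10, -3)), -883), Add(-2665, Mul(-1, 13651))) = Add(Add(Mul(-35, 7), -883), Add(-2665, -13651)) = Add(Add(-245, -883), -16316) = Add(-1128, -16316) = -17444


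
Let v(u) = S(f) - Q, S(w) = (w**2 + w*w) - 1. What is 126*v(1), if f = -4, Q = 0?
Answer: 3906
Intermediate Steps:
S(w) = -1 + 2*w**2 (S(w) = (w**2 + w**2) - 1 = 2*w**2 - 1 = -1 + 2*w**2)
v(u) = 31 (v(u) = (-1 + 2*(-4)**2) - 1*0 = (-1 + 2*16) + 0 = (-1 + 32) + 0 = 31 + 0 = 31)
126*v(1) = 126*31 = 3906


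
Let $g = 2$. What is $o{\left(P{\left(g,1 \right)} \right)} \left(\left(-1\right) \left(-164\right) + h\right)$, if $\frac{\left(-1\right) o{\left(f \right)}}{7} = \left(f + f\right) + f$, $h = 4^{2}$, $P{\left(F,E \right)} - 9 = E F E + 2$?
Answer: $-49140$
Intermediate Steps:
$P{\left(F,E \right)} = 11 + F E^{2}$ ($P{\left(F,E \right)} = 9 + \left(E F E + 2\right) = 9 + \left(F E^{2} + 2\right) = 9 + \left(2 + F E^{2}\right) = 11 + F E^{2}$)
$h = 16$
$o{\left(f \right)} = - 21 f$ ($o{\left(f \right)} = - 7 \left(\left(f + f\right) + f\right) = - 7 \left(2 f + f\right) = - 7 \cdot 3 f = - 21 f$)
$o{\left(P{\left(g,1 \right)} \right)} \left(\left(-1\right) \left(-164\right) + h\right) = - 21 \left(11 + 2 \cdot 1^{2}\right) \left(\left(-1\right) \left(-164\right) + 16\right) = - 21 \left(11 + 2 \cdot 1\right) \left(164 + 16\right) = - 21 \left(11 + 2\right) 180 = \left(-21\right) 13 \cdot 180 = \left(-273\right) 180 = -49140$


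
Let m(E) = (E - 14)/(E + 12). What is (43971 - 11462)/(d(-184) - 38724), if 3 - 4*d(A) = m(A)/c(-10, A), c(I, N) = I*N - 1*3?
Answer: -1867577032/2224573275 ≈ -0.83952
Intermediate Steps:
c(I, N) = -3 + I*N (c(I, N) = I*N - 3 = -3 + I*N)
m(E) = (-14 + E)/(12 + E)
d(A) = ¾ - (-14 + A)/(4*(-3 - 10*A)*(12 + A)) (d(A) = ¾ - (-14 + A)/(12 + A)/(4*(-3 - 10*A)) = ¾ - (-14 + A)/(4*(-3 - 10*A)*(12 + A)))
(43971 - 11462)/(d(-184) - 38724) = (43971 - 11462)/((47 + 15*(-184)² + 185*(-184))/(2*(36 + 10*(-184)² + 123*(-184))) - 38724) = 32509/((47 + 15*33856 - 34040)/(2*(36 + 10*33856 - 22632)) - 38724) = 32509/((47 + 507840 - 34040)/(2*(36 + 338560 - 22632)) - 38724) = 32509/((½)*473847/315964 - 38724) = 32509/((½)*(1/315964)*473847 - 38724) = 32509/(43077/57448 - 38724) = 32509/(-2224573275/57448) = 32509*(-57448/2224573275) = -1867577032/2224573275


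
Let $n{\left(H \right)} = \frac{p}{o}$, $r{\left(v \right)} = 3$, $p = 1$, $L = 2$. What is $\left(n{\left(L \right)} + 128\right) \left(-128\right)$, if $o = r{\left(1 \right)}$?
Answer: $- \frac{49280}{3} \approx -16427.0$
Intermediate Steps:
$o = 3$
$n{\left(H \right)} = \frac{1}{3}$ ($n{\left(H \right)} = 1 \cdot \frac{1}{3} = \frac{1}{3}$)
$\left(n{\left(L \right)} + 128\right) \left(-128\right) = \left(\frac{1}{3} + 128\right) \left(-128\right) = \frac{385}{3} \left(-128\right) = - \frac{49280}{3}$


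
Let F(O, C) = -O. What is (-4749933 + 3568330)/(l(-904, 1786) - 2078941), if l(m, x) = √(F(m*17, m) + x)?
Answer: 2456482922423/4321995664327 + 3544809*√1906/4321995664327 ≈ 0.56840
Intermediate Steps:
l(m, x) = √(x - 17*m) (l(m, x) = √(-m*17 + x) = √(-17*m + x) = √(x - 17*m))
(-4749933 + 3568330)/(l(-904, 1786) - 2078941) = (-4749933 + 3568330)/(√(1786 - 17*(-904)) - 2078941) = -1181603/(√(1786 + 15368) - 2078941) = -1181603/(√17154 - 2078941) = -1181603/(3*√1906 - 2078941) = -1181603/(-2078941 + 3*√1906)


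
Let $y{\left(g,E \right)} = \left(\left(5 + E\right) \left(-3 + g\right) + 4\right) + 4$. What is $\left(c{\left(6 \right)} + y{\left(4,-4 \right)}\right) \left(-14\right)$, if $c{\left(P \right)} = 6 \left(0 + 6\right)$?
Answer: $-630$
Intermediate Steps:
$y{\left(g,E \right)} = 8 + \left(-3 + g\right) \left(5 + E\right)$ ($y{\left(g,E \right)} = \left(\left(-3 + g\right) \left(5 + E\right) + 4\right) + 4 = \left(4 + \left(-3 + g\right) \left(5 + E\right)\right) + 4 = 8 + \left(-3 + g\right) \left(5 + E\right)$)
$c{\left(P \right)} = 36$ ($c{\left(P \right)} = 6 \cdot 6 = 36$)
$\left(c{\left(6 \right)} + y{\left(4,-4 \right)}\right) \left(-14\right) = \left(36 - -9\right) \left(-14\right) = \left(36 + \left(-7 + 12 + 20 - 16\right)\right) \left(-14\right) = \left(36 + 9\right) \left(-14\right) = 45 \left(-14\right) = -630$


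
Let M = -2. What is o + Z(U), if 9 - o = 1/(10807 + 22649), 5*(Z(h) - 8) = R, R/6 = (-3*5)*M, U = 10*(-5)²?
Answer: 1773167/33456 ≈ 53.000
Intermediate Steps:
U = 250 (U = 10*25 = 250)
R = 180 (R = 6*(-3*5*(-2)) = 6*(-15*(-2)) = 6*30 = 180)
Z(h) = 44 (Z(h) = 8 + (⅕)*180 = 8 + 36 = 44)
o = 301103/33456 (o = 9 - 1/(10807 + 22649) = 9 - 1/33456 = 301103/33456 ≈ 9.0000)
o + Z(U) = 301103/33456 + 44 = 1773167/33456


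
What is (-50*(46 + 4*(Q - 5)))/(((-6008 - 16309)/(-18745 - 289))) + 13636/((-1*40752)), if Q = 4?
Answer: -135768233951/75788532 ≈ -1791.4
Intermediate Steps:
(-50*(46 + 4*(Q - 5)))/(((-6008 - 16309)/(-18745 - 289))) + 13636/((-1*40752)) = (-50*(46 + 4*(4 - 5)))/(((-6008 - 16309)/(-18745 - 289))) + 13636/((-1*40752)) = (-50*(46 + 4*(-1)))/((-22317/(-19034))) + 13636/(-40752) = (-50*(46 - 4))/((-22317*(-1/19034))) + 13636*(-1/40752) = (-50*42)/(22317/19034) - 3409/10188 = -2100*19034/22317 - 3409/10188 = -13323800/7439 - 3409/10188 = -135768233951/75788532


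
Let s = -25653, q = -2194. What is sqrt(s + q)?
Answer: I*sqrt(27847) ≈ 166.87*I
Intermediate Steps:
sqrt(s + q) = sqrt(-25653 - 2194) = sqrt(-27847) = I*sqrt(27847)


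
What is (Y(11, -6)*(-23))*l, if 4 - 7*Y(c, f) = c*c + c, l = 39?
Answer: 114816/7 ≈ 16402.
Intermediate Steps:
Y(c, f) = 4/7 - c/7 - c**2/7 (Y(c, f) = 4/7 - (c*c + c)/7 = 4/7 - (c**2 + c)/7 = 4/7 - (c + c**2)/7 = 4/7 + (-c/7 - c**2/7) = 4/7 - c/7 - c**2/7)
(Y(11, -6)*(-23))*l = ((4/7 - 1/7*11 - 1/7*11**2)*(-23))*39 = ((4/7 - 11/7 - 1/7*121)*(-23))*39 = ((4/7 - 11/7 - 121/7)*(-23))*39 = -128/7*(-23)*39 = (2944/7)*39 = 114816/7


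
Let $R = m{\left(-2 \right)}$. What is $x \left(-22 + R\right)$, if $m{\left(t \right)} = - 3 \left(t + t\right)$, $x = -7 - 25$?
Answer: $320$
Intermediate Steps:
$x = -32$ ($x = -7 - 25 = -32$)
$m{\left(t \right)} = - 6 t$ ($m{\left(t \right)} = - 3 \cdot 2 t = - 6 t$)
$R = 12$ ($R = \left(-6\right) \left(-2\right) = 12$)
$x \left(-22 + R\right) = - 32 \left(-22 + 12\right) = \left(-32\right) \left(-10\right) = 320$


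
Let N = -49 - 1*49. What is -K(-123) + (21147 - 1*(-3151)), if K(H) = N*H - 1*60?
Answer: 12304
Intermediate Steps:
N = -98 (N = -49 - 49 = -98)
K(H) = -60 - 98*H (K(H) = -98*H - 1*60 = -98*H - 60 = -60 - 98*H)
-K(-123) + (21147 - 1*(-3151)) = -(-60 - 98*(-123)) + (21147 - 1*(-3151)) = -(-60 + 12054) + (21147 + 3151) = -1*11994 + 24298 = -11994 + 24298 = 12304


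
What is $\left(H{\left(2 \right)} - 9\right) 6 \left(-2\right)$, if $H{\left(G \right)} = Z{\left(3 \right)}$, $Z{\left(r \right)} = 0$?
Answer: $108$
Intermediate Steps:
$H{\left(G \right)} = 0$
$\left(H{\left(2 \right)} - 9\right) 6 \left(-2\right) = \left(0 - 9\right) 6 \left(-2\right) = \left(-9\right) 6 \left(-2\right) = \left(-54\right) \left(-2\right) = 108$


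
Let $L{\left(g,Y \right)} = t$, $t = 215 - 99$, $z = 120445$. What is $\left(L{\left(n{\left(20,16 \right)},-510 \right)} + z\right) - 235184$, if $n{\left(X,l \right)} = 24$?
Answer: $-114623$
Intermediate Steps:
$t = 116$
$L{\left(g,Y \right)} = 116$
$\left(L{\left(n{\left(20,16 \right)},-510 \right)} + z\right) - 235184 = \left(116 + 120445\right) - 235184 = 120561 - 235184 = -114623$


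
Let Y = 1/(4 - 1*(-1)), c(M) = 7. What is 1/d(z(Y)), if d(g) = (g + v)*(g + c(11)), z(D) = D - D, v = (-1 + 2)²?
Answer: ⅐ ≈ 0.14286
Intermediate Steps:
v = 1 (v = 1² = 1)
Y = ⅕ (Y = 1/(4 + 1) = 1/5 = ⅕ ≈ 0.20000)
z(D) = 0
d(g) = (1 + g)*(7 + g) (d(g) = (g + 1)*(g + 7) = (1 + g)*(7 + g))
1/d(z(Y)) = 1/(7 + 0² + 8*0) = 1/(7 + 0 + 0) = 1/7 = ⅐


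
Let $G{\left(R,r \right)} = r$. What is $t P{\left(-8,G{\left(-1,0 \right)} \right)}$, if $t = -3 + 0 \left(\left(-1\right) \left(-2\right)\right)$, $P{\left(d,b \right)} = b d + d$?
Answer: $24$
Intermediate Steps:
$P{\left(d,b \right)} = d + b d$
$t = -3$ ($t = -3 + 0 \cdot 2 = -3 + 0 = -3$)
$t P{\left(-8,G{\left(-1,0 \right)} \right)} = - 3 \left(- 8 \left(1 + 0\right)\right) = - 3 \left(\left(-8\right) 1\right) = \left(-3\right) \left(-8\right) = 24$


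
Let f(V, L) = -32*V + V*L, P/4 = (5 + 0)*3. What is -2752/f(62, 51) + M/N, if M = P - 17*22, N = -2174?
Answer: -1403239/640243 ≈ -2.1917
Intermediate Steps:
P = 60 (P = 4*((5 + 0)*3) = 4*(5*3) = 4*15 = 60)
M = -314 (M = 60 - 17*22 = 60 - 374 = -314)
f(V, L) = -32*V + L*V
-2752/f(62, 51) + M/N = -2752*1/(62*(-32 + 51)) - 314/(-2174) = -2752/(62*19) - 314*(-1/2174) = -2752/1178 + 157/1087 = -2752*1/1178 + 157/1087 = -1376/589 + 157/1087 = -1403239/640243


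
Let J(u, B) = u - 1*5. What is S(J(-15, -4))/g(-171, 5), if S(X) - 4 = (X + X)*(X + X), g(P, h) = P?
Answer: -1604/171 ≈ -9.3801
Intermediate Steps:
J(u, B) = -5 + u (J(u, B) = u - 5 = -5 + u)
S(X) = 4 + 4*X**2 (S(X) = 4 + (X + X)*(X + X) = 4 + (2*X)*(2*X) = 4 + 4*X**2)
S(J(-15, -4))/g(-171, 5) = (4 + 4*(-5 - 15)**2)/(-171) = (4 + 4*(-20)**2)*(-1/171) = (4 + 4*400)*(-1/171) = (4 + 1600)*(-1/171) = 1604*(-1/171) = -1604/171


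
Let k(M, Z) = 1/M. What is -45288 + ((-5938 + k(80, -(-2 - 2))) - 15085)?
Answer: -5304879/80 ≈ -66311.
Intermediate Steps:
-45288 + ((-5938 + k(80, -(-2 - 2))) - 15085) = -45288 + ((-5938 + 1/80) - 15085) = -45288 + (-475039/80 - 15085) = -45288 - 1681839/80 = -5304879/80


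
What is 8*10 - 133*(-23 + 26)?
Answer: -319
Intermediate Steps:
8*10 - 133*(-23 + 26) = 80 - 133*3 = 80 - 399 = -319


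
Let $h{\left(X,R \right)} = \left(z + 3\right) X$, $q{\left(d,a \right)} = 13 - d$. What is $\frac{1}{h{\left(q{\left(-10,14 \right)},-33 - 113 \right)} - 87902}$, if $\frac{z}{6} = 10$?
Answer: $- \frac{1}{86453} \approx -1.1567 \cdot 10^{-5}$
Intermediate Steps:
$z = 60$ ($z = 6 \cdot 10 = 60$)
$h{\left(X,R \right)} = 63 X$ ($h{\left(X,R \right)} = \left(60 + 3\right) X = 63 X$)
$\frac{1}{h{\left(q{\left(-10,14 \right)},-33 - 113 \right)} - 87902} = \frac{1}{63 \left(13 - -10\right) - 87902} = \frac{1}{63 \left(13 + 10\right) - 87902} = \frac{1}{63 \cdot 23 - 87902} = \frac{1}{1449 - 87902} = \frac{1}{-86453} = - \frac{1}{86453}$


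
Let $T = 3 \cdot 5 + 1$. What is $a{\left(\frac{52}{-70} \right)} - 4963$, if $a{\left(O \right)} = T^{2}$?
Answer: $-4707$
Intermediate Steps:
$T = 16$ ($T = 15 + 1 = 16$)
$a{\left(O \right)} = 256$ ($a{\left(O \right)} = 16^{2} = 256$)
$a{\left(\frac{52}{-70} \right)} - 4963 = 256 - 4963 = -4707$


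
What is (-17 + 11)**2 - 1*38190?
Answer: -38154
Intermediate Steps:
(-17 + 11)**2 - 1*38190 = (-6)**2 - 38190 = 36 - 38190 = -38154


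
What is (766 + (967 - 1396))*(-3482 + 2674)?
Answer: -272296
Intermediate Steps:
(766 + (967 - 1396))*(-3482 + 2674) = (766 - 429)*(-808) = 337*(-808) = -272296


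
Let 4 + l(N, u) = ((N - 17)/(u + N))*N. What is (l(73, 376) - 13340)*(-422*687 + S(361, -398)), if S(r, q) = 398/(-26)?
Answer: 22566874968808/5837 ≈ 3.8662e+9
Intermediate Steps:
S(r, q) = -199/13 (S(r, q) = 398*(-1/26) = -199/13)
l(N, u) = -4 + N*(-17 + N)/(N + u) (l(N, u) = -4 + ((N - 17)/(u + N))*N = -4 + ((-17 + N)/(N + u))*N = -4 + N*(-17 + N)/(N + u))
(l(73, 376) - 13340)*(-422*687 + S(361, -398)) = ((73² - 21*73 - 4*376)/(73 + 376) - 13340)*(-422*687 - 199/13) = ((5329 - 1533 - 1504)/449 - 13340)*(-289914 - 199/13) = ((1/449)*2292 - 13340)*(-3769081/13) = (2292/449 - 13340)*(-3769081/13) = -5987368/449*(-3769081/13) = 22566874968808/5837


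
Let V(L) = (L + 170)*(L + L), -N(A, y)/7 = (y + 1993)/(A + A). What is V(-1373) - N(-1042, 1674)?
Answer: 6884339123/2084 ≈ 3.3034e+6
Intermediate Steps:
N(A, y) = -7*(1993 + y)/(2*A) (N(A, y) = -7*(y + 1993)/(A + A) = -7*(1993 + y)/(2*A))
V(L) = 2*L*(170 + L) (V(L) = (170 + L)*(2*L) = 2*L*(170 + L))
V(-1373) - N(-1042, 1674) = 2*(-1373)*(170 - 1373) - 7*(-1993 - 1*1674)/(2*(-1042)) = 2*(-1373)*(-1203) - 7*(-1)*(-1993 - 1674)/(2*1042) = 3303438 - 7*(-1)*(-3667)/(2*1042) = 3303438 - 1*25669/2084 = 3303438 - 25669/2084 = 6884339123/2084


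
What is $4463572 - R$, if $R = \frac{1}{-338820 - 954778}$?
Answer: $\frac{5774067812057}{1293598} \approx 4.4636 \cdot 10^{6}$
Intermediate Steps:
$R = - \frac{1}{1293598}$ ($R = \frac{1}{-1293598} = - \frac{1}{1293598} \approx -7.7304 \cdot 10^{-7}$)
$4463572 - R = 4463572 - - \frac{1}{1293598} = 4463572 + \frac{1}{1293598} = \frac{5774067812057}{1293598}$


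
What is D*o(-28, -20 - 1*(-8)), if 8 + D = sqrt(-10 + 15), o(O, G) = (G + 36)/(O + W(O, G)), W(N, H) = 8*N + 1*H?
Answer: 8/11 - sqrt(5)/11 ≈ 0.52399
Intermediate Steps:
W(N, H) = H + 8*N (W(N, H) = 8*N + H = H + 8*N)
o(O, G) = (36 + G)/(G + 9*O) (o(O, G) = (G + 36)/(O + (G + 8*O)) = (36 + G)/(G + 9*O))
D = -8 + sqrt(5) (D = -8 + sqrt(-10 + 15) = -8 + sqrt(5) ≈ -5.7639)
D*o(-28, -20 - 1*(-8)) = (-8 + sqrt(5))*((36 + (-20 - 1*(-8)))/((-20 - 1*(-8)) + 9*(-28))) = (-8 + sqrt(5))*((36 + (-20 + 8))/((-20 + 8) - 252)) = (-8 + sqrt(5))*((36 - 12)/(-12 - 252)) = (-8 + sqrt(5))*(24/(-264)) = (-8 + sqrt(5))*(-1/264*24) = (-8 + sqrt(5))*(-1/11) = 8/11 - sqrt(5)/11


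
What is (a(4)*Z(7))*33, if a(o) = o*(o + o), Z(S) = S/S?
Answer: 1056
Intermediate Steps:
Z(S) = 1
a(o) = 2*o² (a(o) = o*(2*o) = 2*o²)
(a(4)*Z(7))*33 = ((2*4²)*1)*33 = ((2*16)*1)*33 = (32*1)*33 = 32*33 = 1056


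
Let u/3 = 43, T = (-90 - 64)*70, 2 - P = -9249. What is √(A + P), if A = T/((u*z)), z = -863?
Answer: √114655327399239/111327 ≈ 96.183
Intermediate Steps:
P = 9251 (P = 2 - 1*(-9249) = 2 + 9249 = 9251)
T = -10780 (T = -154*70 = -10780)
u = 129 (u = 3*43 = 129)
A = 10780/111327 (A = -10780/(129*(-863)) = -10780/(-111327) = -10780*(-1/111327) = 10780/111327 ≈ 0.096832)
√(A + P) = √(10780/111327 + 9251) = √(1029896857/111327) = √114655327399239/111327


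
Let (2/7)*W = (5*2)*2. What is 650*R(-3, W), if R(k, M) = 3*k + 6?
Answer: -1950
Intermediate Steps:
W = 70 (W = 7*((5*2)*2)/2 = 7*(10*2)/2 = (7/2)*20 = 70)
R(k, M) = 6 + 3*k
650*R(-3, W) = 650*(6 + 3*(-3)) = 650*(6 - 9) = 650*(-3) = -1950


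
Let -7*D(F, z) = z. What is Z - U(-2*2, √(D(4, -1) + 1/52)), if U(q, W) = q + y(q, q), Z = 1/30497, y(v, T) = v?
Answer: 243977/30497 ≈ 8.0000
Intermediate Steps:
D(F, z) = -z/7
Z = 1/30497 ≈ 3.2790e-5
U(q, W) = 2*q (U(q, W) = q + q = 2*q)
Z - U(-2*2, √(D(4, -1) + 1/52)) = 1/30497 - 2*(-2*2) = 1/30497 - 2*(-4) = 1/30497 - 1*(-8) = 1/30497 + 8 = 243977/30497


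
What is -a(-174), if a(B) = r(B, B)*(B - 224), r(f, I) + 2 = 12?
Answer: 3980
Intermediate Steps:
r(f, I) = 10 (r(f, I) = -2 + 12 = 10)
a(B) = -2240 + 10*B (a(B) = 10*(B - 224) = 10*(-224 + B) = -2240 + 10*B)
-a(-174) = -(-2240 + 10*(-174)) = -(-2240 - 1740) = -1*(-3980) = 3980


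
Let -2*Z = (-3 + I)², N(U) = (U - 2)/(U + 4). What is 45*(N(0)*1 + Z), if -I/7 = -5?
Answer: -46125/2 ≈ -23063.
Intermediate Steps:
I = 35 (I = -7*(-5) = 35)
N(U) = (-2 + U)/(4 + U)
Z = -512 (Z = -(-3 + 35)²/2 = -½*32² = -½*1024 = -512)
45*(N(0)*1 + Z) = 45*(((-2 + 0)/(4 + 0))*1 - 512) = 45*((-2/4)*1 - 512) = 45*(((¼)*(-2))*1 - 512) = 45*(-½*1 - 512) = 45*(-½ - 512) = 45*(-1025/2) = -46125/2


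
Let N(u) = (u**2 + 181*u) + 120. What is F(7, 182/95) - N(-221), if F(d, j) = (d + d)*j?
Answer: -848652/95 ≈ -8933.2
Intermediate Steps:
F(d, j) = 2*d*j (F(d, j) = (2*d)*j = 2*d*j)
N(u) = 120 + u**2 + 181*u
F(7, 182/95) - N(-221) = 2*7*(182/95) - (120 + (-221)**2 + 181*(-221)) = 2*7*(182*(1/95)) - (120 + 48841 - 40001) = 2*7*(182/95) - 1*8960 = 2548/95 - 8960 = -848652/95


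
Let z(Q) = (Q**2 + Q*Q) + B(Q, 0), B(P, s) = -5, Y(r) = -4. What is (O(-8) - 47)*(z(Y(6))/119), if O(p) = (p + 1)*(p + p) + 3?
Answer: 108/7 ≈ 15.429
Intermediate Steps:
O(p) = 3 + 2*p*(1 + p) (O(p) = (1 + p)*(2*p) + 3 = 2*p*(1 + p) + 3 = 3 + 2*p*(1 + p))
z(Q) = -5 + 2*Q**2 (z(Q) = (Q**2 + Q*Q) - 5 = (Q**2 + Q**2) - 5 = 2*Q**2 - 5 = -5 + 2*Q**2)
(O(-8) - 47)*(z(Y(6))/119) = ((3 + 2*(-8) + 2*(-8)**2) - 47)*((-5 + 2*(-4)**2)/119) = ((3 - 16 + 2*64) - 47)*((-5 + 2*16)*(1/119)) = ((3 - 16 + 128) - 47)*((-5 + 32)*(1/119)) = (115 - 47)*(27*(1/119)) = 68*(27/119) = 108/7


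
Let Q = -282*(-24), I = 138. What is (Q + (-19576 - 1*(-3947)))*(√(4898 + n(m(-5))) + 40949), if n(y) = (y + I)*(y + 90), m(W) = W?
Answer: -362849089 - 8861*√16203 ≈ -3.6398e+8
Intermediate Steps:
Q = 6768
n(y) = (90 + y)*(138 + y) (n(y) = (y + 138)*(y + 90) = (138 + y)*(90 + y) = (90 + y)*(138 + y))
(Q + (-19576 - 1*(-3947)))*(√(4898 + n(m(-5))) + 40949) = (6768 + (-19576 - 1*(-3947)))*(√(4898 + (12420 + (-5)² + 228*(-5))) + 40949) = (6768 + (-19576 + 3947))*(√(4898 + (12420 + 25 - 1140)) + 40949) = (6768 - 15629)*(√(4898 + 11305) + 40949) = -8861*(√16203 + 40949) = -8861*(40949 + √16203) = -362849089 - 8861*√16203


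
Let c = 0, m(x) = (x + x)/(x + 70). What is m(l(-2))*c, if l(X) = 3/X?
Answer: 0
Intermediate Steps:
m(x) = 2*x/(70 + x) (m(x) = (2*x)/(70 + x) = 2*x/(70 + x))
m(l(-2))*c = (2*(3/(-2))/(70 + 3/(-2)))*0 = (2*(3*(-½))/(70 + 3*(-½)))*0 = (2*(-3/2)/(70 - 3/2))*0 = (2*(-3/2)/(137/2))*0 = (2*(-3/2)*(2/137))*0 = -6/137*0 = 0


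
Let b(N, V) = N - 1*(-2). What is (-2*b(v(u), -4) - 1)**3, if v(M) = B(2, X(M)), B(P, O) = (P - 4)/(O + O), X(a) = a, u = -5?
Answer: -19683/125 ≈ -157.46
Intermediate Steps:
B(P, O) = (-4 + P)/(2*O) (B(P, O) = (-4 + P)/((2*O)) = (-4 + P)*(1/(2*O)) = (-4 + P)/(2*O))
v(M) = -1/M (v(M) = (-4 + 2)/(2*M) = (1/2)*(-2)/M = -1/M)
b(N, V) = 2 + N (b(N, V) = N + 2 = 2 + N)
(-2*b(v(u), -4) - 1)**3 = (-2*(2 - 1/(-5)) - 1)**3 = (-2*(2 - 1*(-1/5)) - 1)**3 = (-2*(2 + 1/5) - 1)**3 = (-2*11/5 - 1)**3 = (-22/5 - 1)**3 = (-27/5)**3 = -19683/125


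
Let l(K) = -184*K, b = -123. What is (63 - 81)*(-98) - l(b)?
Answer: -20868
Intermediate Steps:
(63 - 81)*(-98) - l(b) = (63 - 81)*(-98) - (-184)*(-123) = -18*(-98) - 1*22632 = 1764 - 22632 = -20868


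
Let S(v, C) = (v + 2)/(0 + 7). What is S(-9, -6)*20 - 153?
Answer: -173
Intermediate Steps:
S(v, C) = 2/7 + v/7 (S(v, C) = (2 + v)/7 = (2 + v)*(⅐) = 2/7 + v/7)
S(-9, -6)*20 - 153 = (2/7 + (⅐)*(-9))*20 - 153 = (2/7 - 9/7)*20 - 153 = -1*20 - 153 = -20 - 153 = -173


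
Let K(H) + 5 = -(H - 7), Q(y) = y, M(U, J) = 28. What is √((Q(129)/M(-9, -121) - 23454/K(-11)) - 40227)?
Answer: I*√1392087333/182 ≈ 205.0*I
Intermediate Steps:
K(H) = 2 - H (K(H) = -5 - (H - 7) = -5 - (-7 + H) = -5 + (7 - H) = 2 - H)
√((Q(129)/M(-9, -121) - 23454/K(-11)) - 40227) = √((129/28 - 23454/(2 - 1*(-11))) - 40227) = √((129*(1/28) - 23454/(2 + 11)) - 40227) = √((129/28 - 23454/13) - 40227) = √(-655035/364 - 40227) = √(-15297663/364) = I*√1392087333/182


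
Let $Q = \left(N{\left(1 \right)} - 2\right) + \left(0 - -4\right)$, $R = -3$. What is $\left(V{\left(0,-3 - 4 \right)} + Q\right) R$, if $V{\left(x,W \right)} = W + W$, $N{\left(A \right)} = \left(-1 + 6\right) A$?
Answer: $21$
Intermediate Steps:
$N{\left(A \right)} = 5 A$
$Q = 7$ ($Q = \left(5 \cdot 1 - 2\right) + \left(0 - -4\right) = \left(5 - 2\right) + \left(0 + 4\right) = 3 + 4 = 7$)
$V{\left(x,W \right)} = 2 W$
$\left(V{\left(0,-3 - 4 \right)} + Q\right) R = \left(2 \left(-3 - 4\right) + 7\right) \left(-3\right) = \left(2 \left(-7\right) + 7\right) \left(-3\right) = \left(-14 + 7\right) \left(-3\right) = \left(-7\right) \left(-3\right) = 21$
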